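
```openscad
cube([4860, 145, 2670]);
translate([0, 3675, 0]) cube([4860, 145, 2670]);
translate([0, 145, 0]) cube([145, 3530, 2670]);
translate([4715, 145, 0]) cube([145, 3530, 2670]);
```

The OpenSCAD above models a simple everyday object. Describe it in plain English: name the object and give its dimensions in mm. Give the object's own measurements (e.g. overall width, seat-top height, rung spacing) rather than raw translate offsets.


The wall frame of a small rectangular building: four walls, each 2670 mm tall and 145 mm thick, enclosing a footprint 4860 mm (x) by 3820 mm (y) outside-to-outside, with no floor or roof. The front and back walls (the −y and +y sides) span the full width; the two side walls fit between them.


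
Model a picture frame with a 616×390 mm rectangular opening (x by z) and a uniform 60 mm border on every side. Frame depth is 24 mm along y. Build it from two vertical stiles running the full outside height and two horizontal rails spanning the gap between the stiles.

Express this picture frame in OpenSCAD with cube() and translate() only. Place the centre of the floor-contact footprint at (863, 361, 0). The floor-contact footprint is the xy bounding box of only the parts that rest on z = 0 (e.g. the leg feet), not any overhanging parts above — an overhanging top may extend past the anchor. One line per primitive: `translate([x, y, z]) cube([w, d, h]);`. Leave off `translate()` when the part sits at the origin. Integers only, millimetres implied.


translate([495, 349, 0]) cube([60, 24, 510]);
translate([1171, 349, 0]) cube([60, 24, 510]);
translate([555, 349, 0]) cube([616, 24, 60]);
translate([555, 349, 450]) cube([616, 24, 60]);


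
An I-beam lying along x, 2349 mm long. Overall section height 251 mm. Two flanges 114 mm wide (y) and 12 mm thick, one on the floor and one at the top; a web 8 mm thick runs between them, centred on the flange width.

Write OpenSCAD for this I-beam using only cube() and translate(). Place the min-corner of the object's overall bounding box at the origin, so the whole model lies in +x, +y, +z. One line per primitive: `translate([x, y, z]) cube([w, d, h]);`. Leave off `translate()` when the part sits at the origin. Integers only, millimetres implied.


cube([2349, 114, 12]);
translate([0, 53, 12]) cube([2349, 8, 227]);
translate([0, 0, 239]) cube([2349, 114, 12]);


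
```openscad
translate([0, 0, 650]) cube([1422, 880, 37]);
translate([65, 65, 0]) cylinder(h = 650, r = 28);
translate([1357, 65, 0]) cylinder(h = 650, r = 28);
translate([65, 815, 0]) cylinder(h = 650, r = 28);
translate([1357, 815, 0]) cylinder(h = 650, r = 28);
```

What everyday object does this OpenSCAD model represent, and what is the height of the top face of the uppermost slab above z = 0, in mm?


A table. The table height is 687 mm.

A 1422×880×37 slab sits at z = 650 on four Ø56 mm round legs — a table. The top surface is at 650 + 37 = 687 mm.


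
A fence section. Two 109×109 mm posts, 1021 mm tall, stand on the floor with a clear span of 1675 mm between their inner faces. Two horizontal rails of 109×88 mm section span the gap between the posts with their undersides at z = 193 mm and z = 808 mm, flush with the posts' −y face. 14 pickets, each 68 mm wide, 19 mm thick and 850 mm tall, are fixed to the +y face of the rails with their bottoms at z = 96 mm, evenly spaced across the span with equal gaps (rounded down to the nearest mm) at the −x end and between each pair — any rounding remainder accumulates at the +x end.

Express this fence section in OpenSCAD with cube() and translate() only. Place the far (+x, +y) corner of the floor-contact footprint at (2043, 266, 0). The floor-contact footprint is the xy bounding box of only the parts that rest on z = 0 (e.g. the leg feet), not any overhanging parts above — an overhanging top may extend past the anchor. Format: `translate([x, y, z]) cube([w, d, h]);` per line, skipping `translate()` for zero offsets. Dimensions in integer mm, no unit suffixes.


translate([150, 157, 0]) cube([109, 109, 1021]);
translate([1934, 157, 0]) cube([109, 109, 1021]);
translate([259, 157, 193]) cube([1675, 109, 88]);
translate([259, 157, 808]) cube([1675, 109, 88]);
translate([307, 266, 96]) cube([68, 19, 850]);
translate([423, 266, 96]) cube([68, 19, 850]);
translate([539, 266, 96]) cube([68, 19, 850]);
translate([655, 266, 96]) cube([68, 19, 850]);
translate([771, 266, 96]) cube([68, 19, 850]);
translate([887, 266, 96]) cube([68, 19, 850]);
translate([1003, 266, 96]) cube([68, 19, 850]);
translate([1119, 266, 96]) cube([68, 19, 850]);
translate([1235, 266, 96]) cube([68, 19, 850]);
translate([1351, 266, 96]) cube([68, 19, 850]);
translate([1467, 266, 96]) cube([68, 19, 850]);
translate([1583, 266, 96]) cube([68, 19, 850]);
translate([1699, 266, 96]) cube([68, 19, 850]);
translate([1815, 266, 96]) cube([68, 19, 850]);


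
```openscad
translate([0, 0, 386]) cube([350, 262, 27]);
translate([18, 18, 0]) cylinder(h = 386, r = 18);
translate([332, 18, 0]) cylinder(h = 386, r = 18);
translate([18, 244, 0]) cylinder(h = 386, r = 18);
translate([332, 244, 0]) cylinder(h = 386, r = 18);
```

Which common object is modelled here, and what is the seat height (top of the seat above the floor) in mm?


A stool. The seat height is 413 mm.

A 350×262×27 slab at z = 386 on four corner cylinders — a stool. The seat top is 386 + 27 = 413 mm.


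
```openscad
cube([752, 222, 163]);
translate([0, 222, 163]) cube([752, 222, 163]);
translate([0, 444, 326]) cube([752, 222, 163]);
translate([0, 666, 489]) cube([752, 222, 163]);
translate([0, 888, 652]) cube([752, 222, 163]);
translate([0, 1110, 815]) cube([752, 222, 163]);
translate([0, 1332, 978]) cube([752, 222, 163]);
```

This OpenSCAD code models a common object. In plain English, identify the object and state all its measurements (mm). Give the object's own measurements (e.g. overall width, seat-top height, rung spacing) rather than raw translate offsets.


A straight staircase of 7 solid steps. Each step is 752 mm wide (x), 222 mm deep (y, the going) and 163 mm tall (the rise). The first step rests on the floor; each subsequent step sits one going further in +y and one rise higher in +z, directly behind and above the previous step with no overlap.


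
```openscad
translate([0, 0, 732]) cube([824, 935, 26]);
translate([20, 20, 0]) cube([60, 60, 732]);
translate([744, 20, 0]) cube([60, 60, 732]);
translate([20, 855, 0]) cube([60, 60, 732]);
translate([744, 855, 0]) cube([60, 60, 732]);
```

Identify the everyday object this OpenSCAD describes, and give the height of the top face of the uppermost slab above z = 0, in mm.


A table. The table height is 758 mm.

A 824×935×26 slab sits at z = 732 on four 60 mm square posts — a table. The top surface is at 732 + 26 = 758 mm.


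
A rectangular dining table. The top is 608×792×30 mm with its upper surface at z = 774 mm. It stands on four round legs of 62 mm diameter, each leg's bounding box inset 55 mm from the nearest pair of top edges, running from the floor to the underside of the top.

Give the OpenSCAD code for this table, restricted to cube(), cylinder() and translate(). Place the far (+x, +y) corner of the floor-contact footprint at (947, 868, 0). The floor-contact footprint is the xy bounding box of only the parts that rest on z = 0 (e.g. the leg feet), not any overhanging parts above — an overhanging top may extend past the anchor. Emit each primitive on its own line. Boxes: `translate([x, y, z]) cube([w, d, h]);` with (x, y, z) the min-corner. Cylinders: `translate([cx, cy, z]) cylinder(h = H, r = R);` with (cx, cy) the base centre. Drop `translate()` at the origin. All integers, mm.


translate([394, 131, 744]) cube([608, 792, 30]);
translate([480, 217, 0]) cylinder(h = 744, r = 31);
translate([916, 217, 0]) cylinder(h = 744, r = 31);
translate([480, 837, 0]) cylinder(h = 744, r = 31);
translate([916, 837, 0]) cylinder(h = 744, r = 31);


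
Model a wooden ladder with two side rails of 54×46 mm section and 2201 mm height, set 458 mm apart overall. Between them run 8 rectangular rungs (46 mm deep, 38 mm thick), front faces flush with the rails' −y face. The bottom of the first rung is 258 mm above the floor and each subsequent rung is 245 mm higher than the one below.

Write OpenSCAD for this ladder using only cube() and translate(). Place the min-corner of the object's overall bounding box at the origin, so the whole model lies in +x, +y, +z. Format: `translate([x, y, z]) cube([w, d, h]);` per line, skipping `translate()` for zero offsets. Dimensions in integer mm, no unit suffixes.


// rung span = 458 - 2*54 = 350
// rung[k] z = 258 + k*245
cube([54, 46, 2201]);
translate([404, 0, 0]) cube([54, 46, 2201]);
translate([54, 0, 258]) cube([350, 46, 38]);
translate([54, 0, 503]) cube([350, 46, 38]);
translate([54, 0, 748]) cube([350, 46, 38]);
translate([54, 0, 993]) cube([350, 46, 38]);
translate([54, 0, 1238]) cube([350, 46, 38]);
translate([54, 0, 1483]) cube([350, 46, 38]);
translate([54, 0, 1728]) cube([350, 46, 38]);
translate([54, 0, 1973]) cube([350, 46, 38]);


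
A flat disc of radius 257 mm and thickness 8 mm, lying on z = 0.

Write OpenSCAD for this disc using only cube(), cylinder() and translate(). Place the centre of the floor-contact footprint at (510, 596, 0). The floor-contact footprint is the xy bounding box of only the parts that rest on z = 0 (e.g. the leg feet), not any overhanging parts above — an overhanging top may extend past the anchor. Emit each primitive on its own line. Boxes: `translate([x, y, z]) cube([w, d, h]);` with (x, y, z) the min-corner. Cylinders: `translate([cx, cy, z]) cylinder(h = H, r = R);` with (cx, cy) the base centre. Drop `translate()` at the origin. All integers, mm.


translate([510, 596, 0]) cylinder(h = 8, r = 257);


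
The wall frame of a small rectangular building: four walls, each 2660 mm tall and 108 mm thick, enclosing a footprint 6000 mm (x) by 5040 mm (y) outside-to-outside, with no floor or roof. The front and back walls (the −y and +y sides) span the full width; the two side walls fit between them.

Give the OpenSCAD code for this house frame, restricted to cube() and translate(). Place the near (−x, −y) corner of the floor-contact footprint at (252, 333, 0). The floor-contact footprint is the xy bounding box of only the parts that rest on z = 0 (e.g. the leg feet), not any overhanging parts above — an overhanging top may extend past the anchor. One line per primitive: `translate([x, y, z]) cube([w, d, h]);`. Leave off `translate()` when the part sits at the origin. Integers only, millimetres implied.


translate([252, 333, 0]) cube([6000, 108, 2660]);
translate([252, 5265, 0]) cube([6000, 108, 2660]);
translate([252, 441, 0]) cube([108, 4824, 2660]);
translate([6144, 441, 0]) cube([108, 4824, 2660]);


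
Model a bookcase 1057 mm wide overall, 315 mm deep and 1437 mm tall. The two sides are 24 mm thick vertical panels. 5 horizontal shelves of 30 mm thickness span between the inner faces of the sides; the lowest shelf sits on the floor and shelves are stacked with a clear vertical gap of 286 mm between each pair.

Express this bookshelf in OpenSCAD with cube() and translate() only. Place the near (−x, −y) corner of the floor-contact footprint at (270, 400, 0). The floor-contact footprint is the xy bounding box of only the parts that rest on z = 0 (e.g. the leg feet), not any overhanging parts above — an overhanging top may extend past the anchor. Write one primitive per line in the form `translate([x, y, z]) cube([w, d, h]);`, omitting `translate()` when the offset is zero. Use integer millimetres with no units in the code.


translate([270, 400, 0]) cube([24, 315, 1437]);
translate([1303, 400, 0]) cube([24, 315, 1437]);
translate([294, 400, 0]) cube([1009, 315, 30]);
translate([294, 400, 316]) cube([1009, 315, 30]);
translate([294, 400, 632]) cube([1009, 315, 30]);
translate([294, 400, 948]) cube([1009, 315, 30]);
translate([294, 400, 1264]) cube([1009, 315, 30]);


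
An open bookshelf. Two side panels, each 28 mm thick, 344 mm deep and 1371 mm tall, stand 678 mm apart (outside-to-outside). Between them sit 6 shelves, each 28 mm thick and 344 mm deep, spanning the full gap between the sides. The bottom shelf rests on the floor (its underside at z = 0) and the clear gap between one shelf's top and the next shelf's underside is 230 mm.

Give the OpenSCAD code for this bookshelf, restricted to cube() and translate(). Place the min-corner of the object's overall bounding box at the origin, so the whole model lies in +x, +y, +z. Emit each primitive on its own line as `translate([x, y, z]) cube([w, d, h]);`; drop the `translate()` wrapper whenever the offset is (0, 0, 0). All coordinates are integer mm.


cube([28, 344, 1371]);
translate([650, 0, 0]) cube([28, 344, 1371]);
translate([28, 0, 0]) cube([622, 344, 28]);
translate([28, 0, 258]) cube([622, 344, 28]);
translate([28, 0, 516]) cube([622, 344, 28]);
translate([28, 0, 774]) cube([622, 344, 28]);
translate([28, 0, 1032]) cube([622, 344, 28]);
translate([28, 0, 1290]) cube([622, 344, 28]);


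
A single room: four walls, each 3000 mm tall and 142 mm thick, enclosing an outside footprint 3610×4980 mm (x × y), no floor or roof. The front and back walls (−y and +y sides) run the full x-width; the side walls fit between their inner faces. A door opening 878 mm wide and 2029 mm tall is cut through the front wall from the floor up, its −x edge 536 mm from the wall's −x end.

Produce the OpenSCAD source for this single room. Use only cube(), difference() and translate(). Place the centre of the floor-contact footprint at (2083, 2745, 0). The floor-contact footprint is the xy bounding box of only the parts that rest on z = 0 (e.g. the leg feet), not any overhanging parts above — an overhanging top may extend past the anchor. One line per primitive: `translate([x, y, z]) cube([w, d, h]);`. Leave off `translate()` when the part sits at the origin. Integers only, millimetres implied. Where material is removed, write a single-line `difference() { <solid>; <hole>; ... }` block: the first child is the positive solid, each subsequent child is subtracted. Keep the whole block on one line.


difference() { translate([278, 255, 0]) cube([3610, 142, 3000]); translate([814, 255, 0]) cube([878, 142, 2029]); }
translate([278, 5093, 0]) cube([3610, 142, 3000]);
translate([278, 397, 0]) cube([142, 4696, 3000]);
translate([3746, 397, 0]) cube([142, 4696, 3000]);


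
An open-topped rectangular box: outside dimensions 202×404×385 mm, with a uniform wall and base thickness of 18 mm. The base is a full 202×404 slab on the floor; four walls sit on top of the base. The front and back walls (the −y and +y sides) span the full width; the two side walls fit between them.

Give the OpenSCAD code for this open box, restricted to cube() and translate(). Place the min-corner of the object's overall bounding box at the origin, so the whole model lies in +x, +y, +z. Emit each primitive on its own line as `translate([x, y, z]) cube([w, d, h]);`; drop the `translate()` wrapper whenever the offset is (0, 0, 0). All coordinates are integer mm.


cube([202, 404, 18]);
translate([0, 0, 18]) cube([202, 18, 367]);
translate([0, 386, 18]) cube([202, 18, 367]);
translate([0, 18, 18]) cube([18, 368, 367]);
translate([184, 18, 18]) cube([18, 368, 367]);


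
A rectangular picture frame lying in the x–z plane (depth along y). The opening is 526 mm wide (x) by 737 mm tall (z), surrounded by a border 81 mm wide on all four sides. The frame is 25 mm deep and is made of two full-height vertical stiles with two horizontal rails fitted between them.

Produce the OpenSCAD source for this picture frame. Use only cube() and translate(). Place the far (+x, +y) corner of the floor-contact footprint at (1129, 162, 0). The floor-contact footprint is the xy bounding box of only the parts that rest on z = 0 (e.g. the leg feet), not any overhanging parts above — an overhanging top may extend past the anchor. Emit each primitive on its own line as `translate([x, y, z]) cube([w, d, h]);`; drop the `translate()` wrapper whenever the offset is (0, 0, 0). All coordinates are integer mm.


translate([441, 137, 0]) cube([81, 25, 899]);
translate([1048, 137, 0]) cube([81, 25, 899]);
translate([522, 137, 0]) cube([526, 25, 81]);
translate([522, 137, 818]) cube([526, 25, 81]);


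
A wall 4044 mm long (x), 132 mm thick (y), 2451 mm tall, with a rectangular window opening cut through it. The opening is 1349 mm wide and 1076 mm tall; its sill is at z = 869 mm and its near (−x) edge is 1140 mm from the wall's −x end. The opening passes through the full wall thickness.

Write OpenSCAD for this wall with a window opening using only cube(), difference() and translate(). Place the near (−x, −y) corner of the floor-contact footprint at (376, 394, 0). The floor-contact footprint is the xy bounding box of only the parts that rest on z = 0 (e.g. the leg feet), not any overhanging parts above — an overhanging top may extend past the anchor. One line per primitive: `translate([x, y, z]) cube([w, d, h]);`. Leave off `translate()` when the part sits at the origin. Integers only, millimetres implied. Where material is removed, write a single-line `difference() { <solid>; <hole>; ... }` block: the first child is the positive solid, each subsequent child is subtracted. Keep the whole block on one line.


difference() { translate([376, 394, 0]) cube([4044, 132, 2451]); translate([1516, 394, 869]) cube([1349, 132, 1076]); }


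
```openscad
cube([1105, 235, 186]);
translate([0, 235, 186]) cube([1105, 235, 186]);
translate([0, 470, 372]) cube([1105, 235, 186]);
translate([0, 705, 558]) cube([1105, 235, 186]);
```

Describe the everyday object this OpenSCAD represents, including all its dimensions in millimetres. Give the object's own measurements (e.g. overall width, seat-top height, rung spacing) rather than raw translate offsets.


A straight staircase of 4 solid steps. Each step is 1105 mm wide (x), 235 mm deep (y, the going) and 186 mm tall (the rise). The first step rests on the floor; each subsequent step sits one going further in +y and one rise higher in +z, directly behind and above the previous step with no overlap.


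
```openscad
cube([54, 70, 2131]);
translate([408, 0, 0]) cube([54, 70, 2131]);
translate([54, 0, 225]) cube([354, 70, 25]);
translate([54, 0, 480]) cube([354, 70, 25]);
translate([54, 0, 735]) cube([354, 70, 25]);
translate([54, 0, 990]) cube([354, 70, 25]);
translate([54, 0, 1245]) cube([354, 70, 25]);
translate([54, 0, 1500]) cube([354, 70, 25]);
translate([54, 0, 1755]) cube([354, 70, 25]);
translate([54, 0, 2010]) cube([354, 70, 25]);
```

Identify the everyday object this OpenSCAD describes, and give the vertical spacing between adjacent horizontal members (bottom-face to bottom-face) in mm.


A ladder. The rung spacing is 255 mm.

Two tall 54×70 posts with 8 short bars between them — a ladder. Adjacent rungs sit at z = 225 and z = 480, so the spacing is 480 − 225 = 255 mm.


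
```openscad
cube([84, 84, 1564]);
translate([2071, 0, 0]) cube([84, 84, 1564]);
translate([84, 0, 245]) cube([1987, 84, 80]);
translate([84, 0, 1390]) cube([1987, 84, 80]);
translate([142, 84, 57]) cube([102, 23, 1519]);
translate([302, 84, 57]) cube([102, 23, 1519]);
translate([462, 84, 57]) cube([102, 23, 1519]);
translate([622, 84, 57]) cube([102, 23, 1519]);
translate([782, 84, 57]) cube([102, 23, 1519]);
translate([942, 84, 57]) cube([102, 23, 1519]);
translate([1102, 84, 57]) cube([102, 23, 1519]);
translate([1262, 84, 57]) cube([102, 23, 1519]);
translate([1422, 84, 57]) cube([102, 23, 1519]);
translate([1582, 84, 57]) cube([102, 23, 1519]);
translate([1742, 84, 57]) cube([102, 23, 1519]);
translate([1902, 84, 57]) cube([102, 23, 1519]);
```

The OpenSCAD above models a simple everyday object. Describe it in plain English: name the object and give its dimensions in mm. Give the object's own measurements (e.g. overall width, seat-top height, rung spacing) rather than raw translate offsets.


A fence section. Two 84×84 mm posts, 1564 mm tall, stand on the floor with a clear span of 1987 mm between their inner faces. Two horizontal rails of 84×80 mm section span the gap between the posts with their undersides at z = 245 mm and z = 1390 mm, flush with the posts' −y face. 12 pickets, each 102 mm wide, 23 mm thick and 1519 mm tall, are fixed to the +y face of the rails with their bottoms at z = 57 mm, spaced across the span with a 58 mm gap after the −x post and between neighbouring pickets, with 67 mm left before the +x post.


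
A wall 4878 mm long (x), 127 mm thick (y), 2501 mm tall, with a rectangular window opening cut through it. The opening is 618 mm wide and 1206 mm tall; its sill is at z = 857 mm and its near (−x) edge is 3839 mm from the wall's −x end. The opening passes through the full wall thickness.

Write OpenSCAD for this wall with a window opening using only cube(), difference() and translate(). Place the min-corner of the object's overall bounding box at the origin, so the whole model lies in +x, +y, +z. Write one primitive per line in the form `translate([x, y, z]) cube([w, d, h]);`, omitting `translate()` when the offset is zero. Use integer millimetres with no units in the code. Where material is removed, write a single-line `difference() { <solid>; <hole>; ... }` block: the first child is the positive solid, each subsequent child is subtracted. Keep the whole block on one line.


difference() { cube([4878, 127, 2501]); translate([3839, 0, 857]) cube([618, 127, 1206]); }


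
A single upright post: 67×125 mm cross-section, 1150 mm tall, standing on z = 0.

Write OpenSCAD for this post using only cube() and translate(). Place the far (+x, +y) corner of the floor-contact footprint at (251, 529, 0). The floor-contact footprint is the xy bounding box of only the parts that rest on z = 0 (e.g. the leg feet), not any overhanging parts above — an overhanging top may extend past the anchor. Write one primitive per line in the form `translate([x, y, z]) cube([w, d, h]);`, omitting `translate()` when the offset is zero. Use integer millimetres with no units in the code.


translate([184, 404, 0]) cube([67, 125, 1150]);


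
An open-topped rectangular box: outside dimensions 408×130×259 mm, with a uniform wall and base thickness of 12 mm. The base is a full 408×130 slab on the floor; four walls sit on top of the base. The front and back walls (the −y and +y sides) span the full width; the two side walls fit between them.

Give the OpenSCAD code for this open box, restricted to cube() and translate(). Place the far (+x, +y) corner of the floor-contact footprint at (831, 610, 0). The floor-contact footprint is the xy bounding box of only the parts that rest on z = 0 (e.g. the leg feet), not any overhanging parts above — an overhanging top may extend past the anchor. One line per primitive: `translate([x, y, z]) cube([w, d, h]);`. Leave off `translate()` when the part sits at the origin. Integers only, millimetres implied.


translate([423, 480, 0]) cube([408, 130, 12]);
translate([423, 480, 12]) cube([408, 12, 247]);
translate([423, 598, 12]) cube([408, 12, 247]);
translate([423, 492, 12]) cube([12, 106, 247]);
translate([819, 492, 12]) cube([12, 106, 247]);


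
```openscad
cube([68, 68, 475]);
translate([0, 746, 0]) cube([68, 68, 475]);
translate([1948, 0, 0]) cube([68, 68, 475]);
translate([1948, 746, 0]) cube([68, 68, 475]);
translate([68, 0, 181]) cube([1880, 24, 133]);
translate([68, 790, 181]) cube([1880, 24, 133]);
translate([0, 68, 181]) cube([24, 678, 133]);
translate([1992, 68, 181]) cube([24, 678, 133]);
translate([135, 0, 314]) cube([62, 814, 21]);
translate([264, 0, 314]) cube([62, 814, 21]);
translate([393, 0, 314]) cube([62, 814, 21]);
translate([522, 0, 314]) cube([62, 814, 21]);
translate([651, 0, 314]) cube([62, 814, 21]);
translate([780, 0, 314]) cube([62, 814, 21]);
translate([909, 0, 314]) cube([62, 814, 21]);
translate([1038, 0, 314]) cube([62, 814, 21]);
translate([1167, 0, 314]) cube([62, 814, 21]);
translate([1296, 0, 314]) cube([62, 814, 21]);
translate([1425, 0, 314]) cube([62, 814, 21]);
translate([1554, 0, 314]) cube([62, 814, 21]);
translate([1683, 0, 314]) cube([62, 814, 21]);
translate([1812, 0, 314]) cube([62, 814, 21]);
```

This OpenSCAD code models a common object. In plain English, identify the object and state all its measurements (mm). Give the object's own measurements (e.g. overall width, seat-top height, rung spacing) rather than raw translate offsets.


A bed frame 2016 mm long (x) by 814 mm wide (y). Four 68×68 mm corner posts, 475 mm tall, at the corners of the footprint. Four rails of 24 mm thickness and 133 mm height run between adjacent posts with their undersides at z = 181 mm, their outer faces flush with the outside of the frame (the two x-running rails run between the posts' inner faces; the two y-running rails run between the posts' inner faces). 14 slats, each 62 mm wide (x) and 21 mm thick, lie across the top of the two x-running rails, running the full 814 mm width of the frame in y; along x they sit between the end posts with a 67 mm gap after the −x posts and between neighbouring slats, leaving 74 mm before the +x posts.


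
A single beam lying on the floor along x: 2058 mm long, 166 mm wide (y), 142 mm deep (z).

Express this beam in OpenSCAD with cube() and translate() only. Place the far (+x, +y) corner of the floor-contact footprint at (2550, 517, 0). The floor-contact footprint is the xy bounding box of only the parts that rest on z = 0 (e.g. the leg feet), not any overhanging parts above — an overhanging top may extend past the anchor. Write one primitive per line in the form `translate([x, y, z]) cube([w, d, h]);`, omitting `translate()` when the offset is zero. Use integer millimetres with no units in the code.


translate([492, 351, 0]) cube([2058, 166, 142]);


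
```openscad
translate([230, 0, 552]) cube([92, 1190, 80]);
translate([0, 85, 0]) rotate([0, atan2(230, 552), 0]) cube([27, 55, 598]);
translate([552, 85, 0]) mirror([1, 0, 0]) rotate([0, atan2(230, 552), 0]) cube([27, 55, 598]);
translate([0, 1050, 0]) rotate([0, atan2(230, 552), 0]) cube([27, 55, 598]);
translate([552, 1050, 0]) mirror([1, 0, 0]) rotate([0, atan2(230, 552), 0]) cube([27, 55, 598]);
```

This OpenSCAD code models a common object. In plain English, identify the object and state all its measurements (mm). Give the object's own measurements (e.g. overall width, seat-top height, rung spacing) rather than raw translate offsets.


A sawhorse. A 92×1190×80 mm beam (x, y, z) sits on two A-frame leg pairs. Each pair is two raked legs of 27×55 mm section (55 mm along y) splaying symmetrically in x. Each leg rises 552 mm vertically over 230 mm of horizontal reach and is 598 mm long along its own axis. Every leg's outer bottom edge rests on the floor and its outer top edge meets a bottom edge of the beam — the left legs (tilting toward +x) meet the beam's −x bottom edge, the right legs (their mirror images, tilting toward −x) meet its +x bottom edge — so the leg tops tuck under the beam, the beam's underside is 552 mm above the floor, and the feet are 552 mm apart outside-to-outside with the beam centred between them. The two leg pairs are set in 85 mm from either end of the beam.


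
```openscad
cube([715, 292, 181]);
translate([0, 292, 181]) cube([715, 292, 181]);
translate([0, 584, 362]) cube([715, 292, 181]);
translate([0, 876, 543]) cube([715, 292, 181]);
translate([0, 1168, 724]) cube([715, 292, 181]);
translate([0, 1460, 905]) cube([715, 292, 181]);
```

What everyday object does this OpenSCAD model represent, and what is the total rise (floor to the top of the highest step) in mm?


A staircase. The total rise is 1086 mm.

6 identical blocks, each offset up and back from the previous — a staircase. Each step is 181 mm tall and there are 6 of them, so the total rise is 6 × 181 = 1086 mm.


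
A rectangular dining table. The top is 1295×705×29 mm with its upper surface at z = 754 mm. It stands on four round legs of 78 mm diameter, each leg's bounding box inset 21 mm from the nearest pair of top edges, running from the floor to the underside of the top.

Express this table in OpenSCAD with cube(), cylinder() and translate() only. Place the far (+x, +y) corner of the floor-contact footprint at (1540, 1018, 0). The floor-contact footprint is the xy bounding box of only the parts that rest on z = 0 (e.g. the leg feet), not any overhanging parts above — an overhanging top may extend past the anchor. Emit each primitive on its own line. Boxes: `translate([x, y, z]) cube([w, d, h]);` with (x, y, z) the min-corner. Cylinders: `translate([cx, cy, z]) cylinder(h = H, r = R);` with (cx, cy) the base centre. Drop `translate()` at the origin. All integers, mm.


translate([266, 334, 725]) cube([1295, 705, 29]);
translate([326, 394, 0]) cylinder(h = 725, r = 39);
translate([1501, 394, 0]) cylinder(h = 725, r = 39);
translate([326, 979, 0]) cylinder(h = 725, r = 39);
translate([1501, 979, 0]) cylinder(h = 725, r = 39);


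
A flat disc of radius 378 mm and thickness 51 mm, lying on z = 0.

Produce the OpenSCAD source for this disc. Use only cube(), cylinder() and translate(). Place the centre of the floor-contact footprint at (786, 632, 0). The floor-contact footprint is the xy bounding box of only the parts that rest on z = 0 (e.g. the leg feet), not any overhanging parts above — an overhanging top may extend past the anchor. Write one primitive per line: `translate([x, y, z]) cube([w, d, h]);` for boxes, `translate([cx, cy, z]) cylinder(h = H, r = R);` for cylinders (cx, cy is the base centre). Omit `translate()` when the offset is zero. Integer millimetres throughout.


translate([786, 632, 0]) cylinder(h = 51, r = 378);


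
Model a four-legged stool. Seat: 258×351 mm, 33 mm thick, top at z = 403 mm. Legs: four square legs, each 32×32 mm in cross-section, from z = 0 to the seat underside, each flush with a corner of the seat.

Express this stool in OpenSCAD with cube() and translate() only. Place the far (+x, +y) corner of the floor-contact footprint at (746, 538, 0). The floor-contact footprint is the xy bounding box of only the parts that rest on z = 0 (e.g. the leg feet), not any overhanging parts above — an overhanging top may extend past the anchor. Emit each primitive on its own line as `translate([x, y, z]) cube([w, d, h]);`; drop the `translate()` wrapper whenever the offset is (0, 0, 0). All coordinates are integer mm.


// leg_h = 403 - 33 = 370
translate([488, 187, 370]) cube([258, 351, 33]);
translate([488, 187, 0]) cube([32, 32, 370]);
translate([714, 187, 0]) cube([32, 32, 370]);
translate([488, 506, 0]) cube([32, 32, 370]);
translate([714, 506, 0]) cube([32, 32, 370]);


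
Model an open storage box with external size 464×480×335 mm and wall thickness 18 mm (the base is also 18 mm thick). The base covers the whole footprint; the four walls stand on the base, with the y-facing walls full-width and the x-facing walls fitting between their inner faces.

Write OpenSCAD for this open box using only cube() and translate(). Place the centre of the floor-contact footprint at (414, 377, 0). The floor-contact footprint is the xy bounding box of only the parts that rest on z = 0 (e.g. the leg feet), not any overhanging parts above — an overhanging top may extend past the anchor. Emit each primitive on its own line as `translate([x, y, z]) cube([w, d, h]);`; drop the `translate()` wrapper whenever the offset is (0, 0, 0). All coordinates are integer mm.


translate([182, 137, 0]) cube([464, 480, 18]);
translate([182, 137, 18]) cube([464, 18, 317]);
translate([182, 599, 18]) cube([464, 18, 317]);
translate([182, 155, 18]) cube([18, 444, 317]);
translate([628, 155, 18]) cube([18, 444, 317]);


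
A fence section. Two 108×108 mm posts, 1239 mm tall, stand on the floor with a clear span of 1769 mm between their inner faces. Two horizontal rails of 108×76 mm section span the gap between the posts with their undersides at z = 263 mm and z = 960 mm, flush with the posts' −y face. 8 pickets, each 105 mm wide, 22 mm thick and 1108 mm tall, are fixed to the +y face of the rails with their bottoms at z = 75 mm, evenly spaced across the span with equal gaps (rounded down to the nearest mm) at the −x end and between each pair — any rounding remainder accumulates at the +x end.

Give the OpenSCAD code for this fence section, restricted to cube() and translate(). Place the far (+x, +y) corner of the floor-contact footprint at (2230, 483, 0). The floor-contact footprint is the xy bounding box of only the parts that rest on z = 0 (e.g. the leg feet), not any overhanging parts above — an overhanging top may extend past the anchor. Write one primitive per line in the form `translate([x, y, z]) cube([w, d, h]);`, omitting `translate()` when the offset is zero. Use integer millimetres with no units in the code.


translate([245, 375, 0]) cube([108, 108, 1239]);
translate([2122, 375, 0]) cube([108, 108, 1239]);
translate([353, 375, 263]) cube([1769, 108, 76]);
translate([353, 375, 960]) cube([1769, 108, 76]);
translate([456, 483, 75]) cube([105, 22, 1108]);
translate([664, 483, 75]) cube([105, 22, 1108]);
translate([872, 483, 75]) cube([105, 22, 1108]);
translate([1080, 483, 75]) cube([105, 22, 1108]);
translate([1288, 483, 75]) cube([105, 22, 1108]);
translate([1496, 483, 75]) cube([105, 22, 1108]);
translate([1704, 483, 75]) cube([105, 22, 1108]);
translate([1912, 483, 75]) cube([105, 22, 1108]);


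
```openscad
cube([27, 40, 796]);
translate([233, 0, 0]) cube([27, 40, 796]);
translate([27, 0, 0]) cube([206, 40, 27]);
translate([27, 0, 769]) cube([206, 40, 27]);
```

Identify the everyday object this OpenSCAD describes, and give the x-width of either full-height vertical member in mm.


A picture frame. The border width is 27 mm.

Four thin pieces enclosing a rectangular opening — a picture frame. The two full-height stiles are 796 mm tall; the top rail sits at z = 769 and is 27 mm tall, so the border above the opening is 796 − 769 = 27 mm, matching the stile x-width.


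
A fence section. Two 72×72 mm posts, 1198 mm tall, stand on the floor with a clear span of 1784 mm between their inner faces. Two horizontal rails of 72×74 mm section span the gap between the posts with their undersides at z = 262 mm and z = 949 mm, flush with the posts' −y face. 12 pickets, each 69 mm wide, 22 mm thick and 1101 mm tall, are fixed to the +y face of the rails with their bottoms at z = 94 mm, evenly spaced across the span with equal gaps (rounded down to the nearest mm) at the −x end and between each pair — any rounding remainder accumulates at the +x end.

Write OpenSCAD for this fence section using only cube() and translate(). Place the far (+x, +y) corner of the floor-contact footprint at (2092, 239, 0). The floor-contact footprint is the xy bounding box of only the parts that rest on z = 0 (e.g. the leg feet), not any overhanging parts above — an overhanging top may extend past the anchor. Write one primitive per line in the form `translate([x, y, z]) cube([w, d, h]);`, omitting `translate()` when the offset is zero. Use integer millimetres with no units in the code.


translate([164, 167, 0]) cube([72, 72, 1198]);
translate([2020, 167, 0]) cube([72, 72, 1198]);
translate([236, 167, 262]) cube([1784, 72, 74]);
translate([236, 167, 949]) cube([1784, 72, 74]);
translate([309, 239, 94]) cube([69, 22, 1101]);
translate([451, 239, 94]) cube([69, 22, 1101]);
translate([593, 239, 94]) cube([69, 22, 1101]);
translate([735, 239, 94]) cube([69, 22, 1101]);
translate([877, 239, 94]) cube([69, 22, 1101]);
translate([1019, 239, 94]) cube([69, 22, 1101]);
translate([1161, 239, 94]) cube([69, 22, 1101]);
translate([1303, 239, 94]) cube([69, 22, 1101]);
translate([1445, 239, 94]) cube([69, 22, 1101]);
translate([1587, 239, 94]) cube([69, 22, 1101]);
translate([1729, 239, 94]) cube([69, 22, 1101]);
translate([1871, 239, 94]) cube([69, 22, 1101]);


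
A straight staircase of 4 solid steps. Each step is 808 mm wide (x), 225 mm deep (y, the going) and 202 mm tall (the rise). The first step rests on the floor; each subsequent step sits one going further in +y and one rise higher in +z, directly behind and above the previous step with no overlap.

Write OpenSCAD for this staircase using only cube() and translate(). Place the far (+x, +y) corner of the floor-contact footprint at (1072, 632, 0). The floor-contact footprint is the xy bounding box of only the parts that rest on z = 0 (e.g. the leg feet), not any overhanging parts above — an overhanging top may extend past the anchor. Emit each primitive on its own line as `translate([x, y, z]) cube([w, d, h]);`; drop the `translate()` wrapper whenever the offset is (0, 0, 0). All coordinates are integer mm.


translate([264, 407, 0]) cube([808, 225, 202]);
translate([264, 632, 202]) cube([808, 225, 202]);
translate([264, 857, 404]) cube([808, 225, 202]);
translate([264, 1082, 606]) cube([808, 225, 202]);


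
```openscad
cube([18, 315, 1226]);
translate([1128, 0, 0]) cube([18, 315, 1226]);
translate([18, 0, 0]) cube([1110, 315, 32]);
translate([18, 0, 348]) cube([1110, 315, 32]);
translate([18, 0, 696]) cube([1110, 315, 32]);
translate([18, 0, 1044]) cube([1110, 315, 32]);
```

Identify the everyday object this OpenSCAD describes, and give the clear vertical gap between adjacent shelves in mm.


A bookshelf. The clear shelf gap is 316 mm.

Two tall side panels with 4 horizontal boards between them — a bookshelf. The first two shelf undersides are at z = 0 and z = 348; with shelf thickness 32, the clear gap is 348 − 0 − 32 = 316 mm.


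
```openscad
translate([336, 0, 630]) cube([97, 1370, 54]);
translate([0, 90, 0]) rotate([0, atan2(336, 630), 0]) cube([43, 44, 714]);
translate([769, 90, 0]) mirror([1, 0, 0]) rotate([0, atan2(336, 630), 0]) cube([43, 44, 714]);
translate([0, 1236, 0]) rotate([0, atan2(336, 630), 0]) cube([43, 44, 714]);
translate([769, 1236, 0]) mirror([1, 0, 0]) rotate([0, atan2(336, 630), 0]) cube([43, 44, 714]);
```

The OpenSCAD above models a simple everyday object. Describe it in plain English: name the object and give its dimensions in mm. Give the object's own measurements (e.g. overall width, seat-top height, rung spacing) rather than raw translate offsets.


A sawhorse. A 97×1370×54 mm beam (x, y, z) sits on two A-frame leg pairs. Each pair is two raked legs of 43×44 mm section (44 mm along y) splaying symmetrically in x. Each leg rises 630 mm vertically over 336 mm of horizontal reach and is 714 mm long along its own axis. Every leg's outer bottom edge rests on the floor and its outer top edge meets a bottom edge of the beam — the left legs (tilting toward +x) meet the beam's −x bottom edge, the right legs (their mirror images, tilting toward −x) meet its +x bottom edge — so the leg tops tuck under the beam, the beam's underside is 630 mm above the floor, and the feet are 769 mm apart outside-to-outside with the beam centred between them. The two leg pairs are set in 90 mm from either end of the beam.


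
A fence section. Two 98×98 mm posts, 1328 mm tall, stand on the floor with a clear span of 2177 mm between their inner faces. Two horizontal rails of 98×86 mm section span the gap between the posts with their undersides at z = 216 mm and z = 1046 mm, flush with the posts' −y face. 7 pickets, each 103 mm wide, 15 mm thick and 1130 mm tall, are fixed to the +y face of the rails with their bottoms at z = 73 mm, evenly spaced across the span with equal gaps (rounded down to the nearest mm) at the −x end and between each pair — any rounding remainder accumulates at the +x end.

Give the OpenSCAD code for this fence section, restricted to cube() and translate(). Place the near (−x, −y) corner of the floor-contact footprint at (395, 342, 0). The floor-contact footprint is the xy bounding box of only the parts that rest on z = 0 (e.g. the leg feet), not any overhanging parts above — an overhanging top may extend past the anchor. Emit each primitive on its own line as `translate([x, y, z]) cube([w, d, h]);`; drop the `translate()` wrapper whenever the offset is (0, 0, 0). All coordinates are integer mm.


translate([395, 342, 0]) cube([98, 98, 1328]);
translate([2670, 342, 0]) cube([98, 98, 1328]);
translate([493, 342, 216]) cube([2177, 98, 86]);
translate([493, 342, 1046]) cube([2177, 98, 86]);
translate([675, 440, 73]) cube([103, 15, 1130]);
translate([960, 440, 73]) cube([103, 15, 1130]);
translate([1245, 440, 73]) cube([103, 15, 1130]);
translate([1530, 440, 73]) cube([103, 15, 1130]);
translate([1815, 440, 73]) cube([103, 15, 1130]);
translate([2100, 440, 73]) cube([103, 15, 1130]);
translate([2385, 440, 73]) cube([103, 15, 1130]);
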